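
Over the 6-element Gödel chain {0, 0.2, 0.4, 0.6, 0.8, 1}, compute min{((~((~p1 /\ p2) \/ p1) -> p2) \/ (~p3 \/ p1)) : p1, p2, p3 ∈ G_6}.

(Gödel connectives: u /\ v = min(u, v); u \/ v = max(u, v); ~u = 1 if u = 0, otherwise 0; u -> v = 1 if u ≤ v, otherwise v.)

0.00

The minimum is attained at p1 = 0, p2 = 0, p3 = 0.2:
  ~p1: Gödel ¬ of 0 = 1 (operand is 0)
  (~p1 /\ p2) = min(1, 0) = 0
  ((~p1 /\ p2) \/ p1) = max(0, 0) = 0
  ~((~p1 /\ p2) \/ p1): Gödel ¬ of 0 = 1 (operand is 0)
  (~((~p1 /\ p2) \/ p1) -> p2): 1 > 0, so result = 0
  ~p3: Gödel ¬ of 0.2 = 0 (operand ≠ 0)
  (~p3 \/ p1) = max(0, 0) = 0
  ((~((~p1 /\ p2) \/ p1) -> p2) \/ (~p3 \/ p1)) = max(0, 0) = 0
Checking all 216 assignments confirms none give a value below 0.00.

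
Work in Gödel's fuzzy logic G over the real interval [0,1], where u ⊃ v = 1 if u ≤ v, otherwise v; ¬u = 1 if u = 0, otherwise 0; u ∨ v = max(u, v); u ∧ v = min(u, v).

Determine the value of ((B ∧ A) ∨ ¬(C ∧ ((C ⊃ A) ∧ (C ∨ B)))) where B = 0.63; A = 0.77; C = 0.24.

0.63

(B ∧ A) = min(0.63, 0.77) = 0.63
(C ⊃ A): 0.24 ≤ 0.77, so result = 1
(C ∨ B) = max(0.24, 0.63) = 0.63
((C ⊃ A) ∧ (C ∨ B)) = min(1, 0.63) = 0.63
(C ∧ ((C ⊃ A) ∧ (C ∨ B))) = min(0.24, 0.63) = 0.24
¬(C ∧ ((C ⊃ A) ∧ (C ∨ B))): Gödel ¬ of 0.24 = 0 (operand ≠ 0)
((B ∧ A) ∨ ¬(C ∧ ((C ⊃ A) ∧ (C ∨ B)))) = max(0.63, 0) = 0.63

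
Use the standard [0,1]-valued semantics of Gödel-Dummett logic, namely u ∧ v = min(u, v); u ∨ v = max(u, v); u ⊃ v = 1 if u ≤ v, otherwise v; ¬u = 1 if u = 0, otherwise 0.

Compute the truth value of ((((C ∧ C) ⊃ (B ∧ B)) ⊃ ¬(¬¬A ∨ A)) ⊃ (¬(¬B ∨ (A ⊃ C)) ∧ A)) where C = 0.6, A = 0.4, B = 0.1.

(C ∧ C) = min(0.6, 0.6) = 0.6
(B ∧ B) = min(0.1, 0.1) = 0.1
((C ∧ C) ⊃ (B ∧ B)): 0.6 > 0.1, so result = 0.1
¬A: Gödel ¬ of 0.4 = 0 (operand ≠ 0)
¬¬A: Gödel ¬ of 0 = 1 (operand is 0)
(¬¬A ∨ A) = max(1, 0.4) = 1
¬(¬¬A ∨ A): Gödel ¬ of 1 = 0 (operand ≠ 0)
(((C ∧ C) ⊃ (B ∧ B)) ⊃ ¬(¬¬A ∨ A)): 0.1 > 0, so result = 0
¬B: Gödel ¬ of 0.1 = 0 (operand ≠ 0)
(A ⊃ C): 0.4 ≤ 0.6, so result = 1
(¬B ∨ (A ⊃ C)) = max(0, 1) = 1
¬(¬B ∨ (A ⊃ C)): Gödel ¬ of 1 = 0 (operand ≠ 0)
(¬(¬B ∨ (A ⊃ C)) ∧ A) = min(0, 0.4) = 0
((((C ∧ C) ⊃ (B ∧ B)) ⊃ ¬(¬¬A ∨ A)) ⊃ (¬(¬B ∨ (A ⊃ C)) ∧ A)): 0 ≤ 0, so result = 1

1.00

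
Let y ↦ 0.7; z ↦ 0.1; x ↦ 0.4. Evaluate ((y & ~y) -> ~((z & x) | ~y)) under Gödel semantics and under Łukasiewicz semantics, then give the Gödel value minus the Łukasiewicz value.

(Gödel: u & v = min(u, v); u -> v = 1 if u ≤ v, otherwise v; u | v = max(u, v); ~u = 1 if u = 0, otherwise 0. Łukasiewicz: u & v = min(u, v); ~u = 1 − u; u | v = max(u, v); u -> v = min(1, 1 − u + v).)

Gödel evaluation:
  ~y: Gödel ¬ of 0.7 = 0 (operand ≠ 0)
  (y & ~y) = min(0.7, 0) = 0
  (z & x) = min(0.1, 0.4) = 0.1
  ~y: Gödel ¬ of 0.7 = 0 (operand ≠ 0)
  ((z & x) | ~y) = max(0.1, 0) = 0.1
  ~((z & x) | ~y): Gödel ¬ of 0.1 = 0 (operand ≠ 0)
  ((y & ~y) -> ~((z & x) | ~y)): 0 ≤ 0, so result = 1
  Gödel value = 1
Łukasiewicz evaluation:
  ~y: Łukasiewicz ¬ gives 1 − 0.7 = 0.3
  (y & ~y) = min(0.7, 0.3) = 0.3
  (z & x) = min(0.1, 0.4) = 0.1
  ~y: Łukasiewicz ¬ gives 1 − 0.7 = 0.3
  ((z & x) | ~y) = max(0.1, 0.3) = 0.3
  ~((z & x) | ~y): Łukasiewicz ¬ gives 1 − 0.3 = 0.7
  ((y & ~y) -> ~((z & x) | ~y)): min(1, 1 − 0.3 + 0.7) = 1
  Łukasiewicz value = 1
Difference: 1 − 1 = 0.00

0.00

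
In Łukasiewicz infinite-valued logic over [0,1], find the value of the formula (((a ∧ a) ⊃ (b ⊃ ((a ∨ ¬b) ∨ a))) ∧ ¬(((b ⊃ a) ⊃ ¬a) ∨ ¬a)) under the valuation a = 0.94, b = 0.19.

(a ∧ a) = min(0.94, 0.94) = 0.94
¬b: Łukasiewicz ¬ gives 1 − 0.19 = 0.81
(a ∨ ¬b) = max(0.94, 0.81) = 0.94
((a ∨ ¬b) ∨ a) = max(0.94, 0.94) = 0.94
(b ⊃ ((a ∨ ¬b) ∨ a)): min(1, 1 − 0.19 + 0.94) = 1
((a ∧ a) ⊃ (b ⊃ ((a ∨ ¬b) ∨ a))): min(1, 1 − 0.94 + 1) = 1
(b ⊃ a): min(1, 1 − 0.19 + 0.94) = 1
¬a: Łukasiewicz ¬ gives 1 − 0.94 = 0.06
((b ⊃ a) ⊃ ¬a): min(1, 1 − 1 + 0.06) = 0.06
¬a: Łukasiewicz ¬ gives 1 − 0.94 = 0.06
(((b ⊃ a) ⊃ ¬a) ∨ ¬a) = max(0.06, 0.06) = 0.06
¬(((b ⊃ a) ⊃ ¬a) ∨ ¬a): Łukasiewicz ¬ gives 1 − 0.06 = 0.94
(((a ∧ a) ⊃ (b ⊃ ((a ∨ ¬b) ∨ a))) ∧ ¬(((b ⊃ a) ⊃ ¬a) ∨ ¬a)) = min(1, 0.94) = 0.94

0.94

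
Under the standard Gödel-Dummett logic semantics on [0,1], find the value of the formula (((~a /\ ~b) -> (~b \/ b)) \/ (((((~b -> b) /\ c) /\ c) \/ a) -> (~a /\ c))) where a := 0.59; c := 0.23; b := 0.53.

1.00

~a: Gödel ¬ of 0.59 = 0 (operand ≠ 0)
~b: Gödel ¬ of 0.53 = 0 (operand ≠ 0)
(~a /\ ~b) = min(0, 0) = 0
~b: Gödel ¬ of 0.53 = 0 (operand ≠ 0)
(~b \/ b) = max(0, 0.53) = 0.53
((~a /\ ~b) -> (~b \/ b)): 0 ≤ 0.53, so result = 1
~b: Gödel ¬ of 0.53 = 0 (operand ≠ 0)
(~b -> b): 0 ≤ 0.53, so result = 1
((~b -> b) /\ c) = min(1, 0.23) = 0.23
(((~b -> b) /\ c) /\ c) = min(0.23, 0.23) = 0.23
((((~b -> b) /\ c) /\ c) \/ a) = max(0.23, 0.59) = 0.59
~a: Gödel ¬ of 0.59 = 0 (operand ≠ 0)
(~a /\ c) = min(0, 0.23) = 0
(((((~b -> b) /\ c) /\ c) \/ a) -> (~a /\ c)): 0.59 > 0, so result = 0
(((~a /\ ~b) -> (~b \/ b)) \/ (((((~b -> b) /\ c) /\ c) \/ a) -> (~a /\ c))) = max(1, 0) = 1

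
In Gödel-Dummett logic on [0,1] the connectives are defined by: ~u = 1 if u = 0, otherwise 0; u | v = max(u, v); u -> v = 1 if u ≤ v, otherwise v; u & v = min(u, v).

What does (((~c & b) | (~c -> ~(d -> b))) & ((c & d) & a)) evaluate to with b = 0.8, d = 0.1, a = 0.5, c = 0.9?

~c: Gödel ¬ of 0.9 = 0 (operand ≠ 0)
(~c & b) = min(0, 0.8) = 0
~c: Gödel ¬ of 0.9 = 0 (operand ≠ 0)
(d -> b): 0.1 ≤ 0.8, so result = 1
~(d -> b): Gödel ¬ of 1 = 0 (operand ≠ 0)
(~c -> ~(d -> b)): 0 ≤ 0, so result = 1
((~c & b) | (~c -> ~(d -> b))) = max(0, 1) = 1
(c & d) = min(0.9, 0.1) = 0.1
((c & d) & a) = min(0.1, 0.5) = 0.1
(((~c & b) | (~c -> ~(d -> b))) & ((c & d) & a)) = min(1, 0.1) = 0.1

0.10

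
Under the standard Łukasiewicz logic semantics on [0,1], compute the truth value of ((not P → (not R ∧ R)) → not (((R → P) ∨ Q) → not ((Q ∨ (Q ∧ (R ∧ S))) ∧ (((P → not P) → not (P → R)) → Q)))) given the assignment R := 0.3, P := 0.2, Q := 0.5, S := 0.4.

not P: Łukasiewicz ¬ gives 1 − 0.2 = 0.8
not R: Łukasiewicz ¬ gives 1 − 0.3 = 0.7
(not R ∧ R) = min(0.7, 0.3) = 0.3
(not P → (not R ∧ R)): min(1, 1 − 0.8 + 0.3) = 0.5
(R → P): min(1, 1 − 0.3 + 0.2) = 0.9
((R → P) ∨ Q) = max(0.9, 0.5) = 0.9
(R ∧ S) = min(0.3, 0.4) = 0.3
(Q ∧ (R ∧ S)) = min(0.5, 0.3) = 0.3
(Q ∨ (Q ∧ (R ∧ S))) = max(0.5, 0.3) = 0.5
not P: Łukasiewicz ¬ gives 1 − 0.2 = 0.8
(P → not P): min(1, 1 − 0.2 + 0.8) = 1
(P → R): min(1, 1 − 0.2 + 0.3) = 1
not (P → R): Łukasiewicz ¬ gives 1 − 1 = 0
((P → not P) → not (P → R)): min(1, 1 − 1 + 0) = 0
(((P → not P) → not (P → R)) → Q): min(1, 1 − 0 + 0.5) = 1
((Q ∨ (Q ∧ (R ∧ S))) ∧ (((P → not P) → not (P → R)) → Q)) = min(0.5, 1) = 0.5
not ((Q ∨ (Q ∧ (R ∧ S))) ∧ (((P → not P) → not (P → R)) → Q)): Łukasiewicz ¬ gives 1 − 0.5 = 0.5
(((R → P) ∨ Q) → not ((Q ∨ (Q ∧ (R ∧ S))) ∧ (((P → not P) → not (P → R)) → Q))): min(1, 1 − 0.9 + 0.5) = 0.6
not (((R → P) ∨ Q) → not ((Q ∨ (Q ∧ (R ∧ S))) ∧ (((P → not P) → not (P → R)) → Q))): Łukasiewicz ¬ gives 1 − 0.6 = 0.4
((not P → (not R ∧ R)) → not (((R → P) ∨ Q) → not ((Q ∨ (Q ∧ (R ∧ S))) ∧ (((P → not P) → not (P → R)) → Q)))): min(1, 1 − 0.5 + 0.4) = 0.9

0.90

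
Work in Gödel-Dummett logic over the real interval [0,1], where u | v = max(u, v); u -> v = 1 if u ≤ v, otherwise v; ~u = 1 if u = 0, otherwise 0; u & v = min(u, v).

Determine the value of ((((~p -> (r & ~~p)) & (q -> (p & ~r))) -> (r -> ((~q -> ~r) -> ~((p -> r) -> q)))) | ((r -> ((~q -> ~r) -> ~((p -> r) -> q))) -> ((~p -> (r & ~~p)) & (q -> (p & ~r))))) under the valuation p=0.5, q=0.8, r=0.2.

~p: Gödel ¬ of 0.5 = 0 (operand ≠ 0)
~p: Gödel ¬ of 0.5 = 0 (operand ≠ 0)
~~p: Gödel ¬ of 0 = 1 (operand is 0)
(r & ~~p) = min(0.2, 1) = 0.2
(~p -> (r & ~~p)): 0 ≤ 0.2, so result = 1
~r: Gödel ¬ of 0.2 = 0 (operand ≠ 0)
(p & ~r) = min(0.5, 0) = 0
(q -> (p & ~r)): 0.8 > 0, so result = 0
((~p -> (r & ~~p)) & (q -> (p & ~r))) = min(1, 0) = 0
~q: Gödel ¬ of 0.8 = 0 (operand ≠ 0)
~r: Gödel ¬ of 0.2 = 0 (operand ≠ 0)
(~q -> ~r): 0 ≤ 0, so result = 1
(p -> r): 0.5 > 0.2, so result = 0.2
((p -> r) -> q): 0.2 ≤ 0.8, so result = 1
~((p -> r) -> q): Gödel ¬ of 1 = 0 (operand ≠ 0)
((~q -> ~r) -> ~((p -> r) -> q)): 1 > 0, so result = 0
(r -> ((~q -> ~r) -> ~((p -> r) -> q))): 0.2 > 0, so result = 0
(((~p -> (r & ~~p)) & (q -> (p & ~r))) -> (r -> ((~q -> ~r) -> ~((p -> r) -> q)))): 0 ≤ 0, so result = 1
~q: Gödel ¬ of 0.8 = 0 (operand ≠ 0)
~r: Gödel ¬ of 0.2 = 0 (operand ≠ 0)
(~q -> ~r): 0 ≤ 0, so result = 1
(p -> r): 0.5 > 0.2, so result = 0.2
((p -> r) -> q): 0.2 ≤ 0.8, so result = 1
~((p -> r) -> q): Gödel ¬ of 1 = 0 (operand ≠ 0)
((~q -> ~r) -> ~((p -> r) -> q)): 1 > 0, so result = 0
(r -> ((~q -> ~r) -> ~((p -> r) -> q))): 0.2 > 0, so result = 0
~p: Gödel ¬ of 0.5 = 0 (operand ≠ 0)
~p: Gödel ¬ of 0.5 = 0 (operand ≠ 0)
~~p: Gödel ¬ of 0 = 1 (operand is 0)
(r & ~~p) = min(0.2, 1) = 0.2
(~p -> (r & ~~p)): 0 ≤ 0.2, so result = 1
~r: Gödel ¬ of 0.2 = 0 (operand ≠ 0)
(p & ~r) = min(0.5, 0) = 0
(q -> (p & ~r)): 0.8 > 0, so result = 0
((~p -> (r & ~~p)) & (q -> (p & ~r))) = min(1, 0) = 0
((r -> ((~q -> ~r) -> ~((p -> r) -> q))) -> ((~p -> (r & ~~p)) & (q -> (p & ~r)))): 0 ≤ 0, so result = 1
((((~p -> (r & ~~p)) & (q -> (p & ~r))) -> (r -> ((~q -> ~r) -> ~((p -> r) -> q)))) | ((r -> ((~q -> ~r) -> ~((p -> r) -> q))) -> ((~p -> (r & ~~p)) & (q -> (p & ~r))))) = max(1, 1) = 1

1.00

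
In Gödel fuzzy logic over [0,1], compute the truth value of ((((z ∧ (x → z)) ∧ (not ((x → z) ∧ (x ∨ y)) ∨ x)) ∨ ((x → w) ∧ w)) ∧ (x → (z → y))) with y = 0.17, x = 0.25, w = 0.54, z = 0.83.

(x → z): 0.25 ≤ 0.83, so result = 1
(z ∧ (x → z)) = min(0.83, 1) = 0.83
(x → z): 0.25 ≤ 0.83, so result = 1
(x ∨ y) = max(0.25, 0.17) = 0.25
((x → z) ∧ (x ∨ y)) = min(1, 0.25) = 0.25
not ((x → z) ∧ (x ∨ y)): Gödel ¬ of 0.25 = 0 (operand ≠ 0)
(not ((x → z) ∧ (x ∨ y)) ∨ x) = max(0, 0.25) = 0.25
((z ∧ (x → z)) ∧ (not ((x → z) ∧ (x ∨ y)) ∨ x)) = min(0.83, 0.25) = 0.25
(x → w): 0.25 ≤ 0.54, so result = 1
((x → w) ∧ w) = min(1, 0.54) = 0.54
(((z ∧ (x → z)) ∧ (not ((x → z) ∧ (x ∨ y)) ∨ x)) ∨ ((x → w) ∧ w)) = max(0.25, 0.54) = 0.54
(z → y): 0.83 > 0.17, so result = 0.17
(x → (z → y)): 0.25 > 0.17, so result = 0.17
((((z ∧ (x → z)) ∧ (not ((x → z) ∧ (x ∨ y)) ∨ x)) ∨ ((x → w) ∧ w)) ∧ (x → (z → y))) = min(0.54, 0.17) = 0.17

0.17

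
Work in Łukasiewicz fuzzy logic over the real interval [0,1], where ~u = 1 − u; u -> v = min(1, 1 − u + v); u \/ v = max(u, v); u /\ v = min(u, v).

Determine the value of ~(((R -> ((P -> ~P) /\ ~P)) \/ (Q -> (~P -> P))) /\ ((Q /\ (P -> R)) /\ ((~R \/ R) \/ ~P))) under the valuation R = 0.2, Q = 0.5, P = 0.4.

~P: Łukasiewicz ¬ gives 1 − 0.4 = 0.6
(P -> ~P): min(1, 1 − 0.4 + 0.6) = 1
~P: Łukasiewicz ¬ gives 1 − 0.4 = 0.6
((P -> ~P) /\ ~P) = min(1, 0.6) = 0.6
(R -> ((P -> ~P) /\ ~P)): min(1, 1 − 0.2 + 0.6) = 1
~P: Łukasiewicz ¬ gives 1 − 0.4 = 0.6
(~P -> P): min(1, 1 − 0.6 + 0.4) = 0.8
(Q -> (~P -> P)): min(1, 1 − 0.5 + 0.8) = 1
((R -> ((P -> ~P) /\ ~P)) \/ (Q -> (~P -> P))) = max(1, 1) = 1
(P -> R): min(1, 1 − 0.4 + 0.2) = 0.8
(Q /\ (P -> R)) = min(0.5, 0.8) = 0.5
~R: Łukasiewicz ¬ gives 1 − 0.2 = 0.8
(~R \/ R) = max(0.8, 0.2) = 0.8
~P: Łukasiewicz ¬ gives 1 − 0.4 = 0.6
((~R \/ R) \/ ~P) = max(0.8, 0.6) = 0.8
((Q /\ (P -> R)) /\ ((~R \/ R) \/ ~P)) = min(0.5, 0.8) = 0.5
(((R -> ((P -> ~P) /\ ~P)) \/ (Q -> (~P -> P))) /\ ((Q /\ (P -> R)) /\ ((~R \/ R) \/ ~P))) = min(1, 0.5) = 0.5
~(((R -> ((P -> ~P) /\ ~P)) \/ (Q -> (~P -> P))) /\ ((Q /\ (P -> R)) /\ ((~R \/ R) \/ ~P))): Łukasiewicz ¬ gives 1 − 0.5 = 0.5

0.50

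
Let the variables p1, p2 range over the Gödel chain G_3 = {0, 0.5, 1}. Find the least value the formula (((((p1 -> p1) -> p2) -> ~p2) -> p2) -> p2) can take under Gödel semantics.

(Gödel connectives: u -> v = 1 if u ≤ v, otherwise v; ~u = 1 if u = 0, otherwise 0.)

0.50

The minimum is attained at p1 = 0, p2 = 0.5:
  (p1 -> p1): 0 ≤ 0, so result = 1
  ((p1 -> p1) -> p2): 1 > 0.5, so result = 0.5
  ~p2: Gödel ¬ of 0.5 = 0 (operand ≠ 0)
  (((p1 -> p1) -> p2) -> ~p2): 0.5 > 0, so result = 0
  ((((p1 -> p1) -> p2) -> ~p2) -> p2): 0 ≤ 0.5, so result = 1
  (((((p1 -> p1) -> p2) -> ~p2) -> p2) -> p2): 1 > 0.5, so result = 0.5
Checking all 9 assignments confirms none give a value below 0.50.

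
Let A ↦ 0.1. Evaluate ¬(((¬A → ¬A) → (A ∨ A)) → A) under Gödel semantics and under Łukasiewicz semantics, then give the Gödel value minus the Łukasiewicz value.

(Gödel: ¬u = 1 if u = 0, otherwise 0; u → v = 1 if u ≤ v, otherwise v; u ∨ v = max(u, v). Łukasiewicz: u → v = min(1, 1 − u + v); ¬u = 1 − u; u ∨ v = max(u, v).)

0.00

Gödel evaluation:
  ¬A: Gödel ¬ of 0.1 = 0 (operand ≠ 0)
  ¬A: Gödel ¬ of 0.1 = 0 (operand ≠ 0)
  (¬A → ¬A): 0 ≤ 0, so result = 1
  (A ∨ A) = max(0.1, 0.1) = 0.1
  ((¬A → ¬A) → (A ∨ A)): 1 > 0.1, so result = 0.1
  (((¬A → ¬A) → (A ∨ A)) → A): 0.1 ≤ 0.1, so result = 1
  ¬(((¬A → ¬A) → (A ∨ A)) → A): Gödel ¬ of 1 = 0 (operand ≠ 0)
  Gödel value = 0
Łukasiewicz evaluation:
  ¬A: Łukasiewicz ¬ gives 1 − 0.1 = 0.9
  ¬A: Łukasiewicz ¬ gives 1 − 0.1 = 0.9
  (¬A → ¬A): min(1, 1 − 0.9 + 0.9) = 1
  (A ∨ A) = max(0.1, 0.1) = 0.1
  ((¬A → ¬A) → (A ∨ A)): min(1, 1 − 1 + 0.1) = 0.1
  (((¬A → ¬A) → (A ∨ A)) → A): min(1, 1 − 0.1 + 0.1) = 1
  ¬(((¬A → ¬A) → (A ∨ A)) → A): Łukasiewicz ¬ gives 1 − 1 = 0
  Łukasiewicz value = 0
Difference: 0 − 0 = 0.00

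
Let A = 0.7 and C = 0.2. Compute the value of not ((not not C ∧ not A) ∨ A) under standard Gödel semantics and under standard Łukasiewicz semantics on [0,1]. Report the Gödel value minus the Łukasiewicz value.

-0.30

Gödel evaluation:
  not C: Gödel ¬ of 0.2 = 0 (operand ≠ 0)
  not not C: Gödel ¬ of 0 = 1 (operand is 0)
  not A: Gödel ¬ of 0.7 = 0 (operand ≠ 0)
  (not not C ∧ not A) = min(1, 0) = 0
  ((not not C ∧ not A) ∨ A) = max(0, 0.7) = 0.7
  not ((not not C ∧ not A) ∨ A): Gödel ¬ of 0.7 = 0 (operand ≠ 0)
  Gödel value = 0
Łukasiewicz evaluation:
  not C: Łukasiewicz ¬ gives 1 − 0.2 = 0.8
  not not C: Łukasiewicz ¬ gives 1 − 0.8 = 0.2
  not A: Łukasiewicz ¬ gives 1 − 0.7 = 0.3
  (not not C ∧ not A) = min(0.2, 0.3) = 0.2
  ((not not C ∧ not A) ∨ A) = max(0.2, 0.7) = 0.7
  not ((not not C ∧ not A) ∨ A): Łukasiewicz ¬ gives 1 − 0.7 = 0.3
  Łukasiewicz value = 0.3
Difference: 0 − 0.3 = -0.30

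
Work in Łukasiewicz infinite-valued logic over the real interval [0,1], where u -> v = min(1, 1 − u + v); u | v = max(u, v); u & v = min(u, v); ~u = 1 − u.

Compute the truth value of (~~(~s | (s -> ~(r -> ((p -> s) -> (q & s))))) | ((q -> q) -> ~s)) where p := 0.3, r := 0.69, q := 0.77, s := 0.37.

0.95

~s: Łukasiewicz ¬ gives 1 − 0.37 = 0.63
(p -> s): min(1, 1 − 0.3 + 0.37) = 1
(q & s) = min(0.77, 0.37) = 0.37
((p -> s) -> (q & s)): min(1, 1 − 1 + 0.37) = 0.37
(r -> ((p -> s) -> (q & s))): min(1, 1 − 0.69 + 0.37) = 0.68
~(r -> ((p -> s) -> (q & s))): Łukasiewicz ¬ gives 1 − 0.68 = 0.32
(s -> ~(r -> ((p -> s) -> (q & s)))): min(1, 1 − 0.37 + 0.32) = 0.95
(~s | (s -> ~(r -> ((p -> s) -> (q & s))))) = max(0.63, 0.95) = 0.95
~(~s | (s -> ~(r -> ((p -> s) -> (q & s))))): Łukasiewicz ¬ gives 1 − 0.95 = 0.05
~~(~s | (s -> ~(r -> ((p -> s) -> (q & s))))): Łukasiewicz ¬ gives 1 − 0.05 = 0.95
(q -> q): min(1, 1 − 0.77 + 0.77) = 1
~s: Łukasiewicz ¬ gives 1 − 0.37 = 0.63
((q -> q) -> ~s): min(1, 1 − 1 + 0.63) = 0.63
(~~(~s | (s -> ~(r -> ((p -> s) -> (q & s))))) | ((q -> q) -> ~s)) = max(0.95, 0.63) = 0.95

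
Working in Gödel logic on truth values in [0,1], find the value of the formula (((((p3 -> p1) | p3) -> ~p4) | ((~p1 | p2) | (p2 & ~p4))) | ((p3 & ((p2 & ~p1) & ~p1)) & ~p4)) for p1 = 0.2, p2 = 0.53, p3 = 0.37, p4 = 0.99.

0.53

(p3 -> p1): 0.37 > 0.2, so result = 0.2
((p3 -> p1) | p3) = max(0.2, 0.37) = 0.37
~p4: Gödel ¬ of 0.99 = 0 (operand ≠ 0)
(((p3 -> p1) | p3) -> ~p4): 0.37 > 0, so result = 0
~p1: Gödel ¬ of 0.2 = 0 (operand ≠ 0)
(~p1 | p2) = max(0, 0.53) = 0.53
~p4: Gödel ¬ of 0.99 = 0 (operand ≠ 0)
(p2 & ~p4) = min(0.53, 0) = 0
((~p1 | p2) | (p2 & ~p4)) = max(0.53, 0) = 0.53
((((p3 -> p1) | p3) -> ~p4) | ((~p1 | p2) | (p2 & ~p4))) = max(0, 0.53) = 0.53
~p1: Gödel ¬ of 0.2 = 0 (operand ≠ 0)
(p2 & ~p1) = min(0.53, 0) = 0
~p1: Gödel ¬ of 0.2 = 0 (operand ≠ 0)
((p2 & ~p1) & ~p1) = min(0, 0) = 0
(p3 & ((p2 & ~p1) & ~p1)) = min(0.37, 0) = 0
~p4: Gödel ¬ of 0.99 = 0 (operand ≠ 0)
((p3 & ((p2 & ~p1) & ~p1)) & ~p4) = min(0, 0) = 0
(((((p3 -> p1) | p3) -> ~p4) | ((~p1 | p2) | (p2 & ~p4))) | ((p3 & ((p2 & ~p1) & ~p1)) & ~p4)) = max(0.53, 0) = 0.53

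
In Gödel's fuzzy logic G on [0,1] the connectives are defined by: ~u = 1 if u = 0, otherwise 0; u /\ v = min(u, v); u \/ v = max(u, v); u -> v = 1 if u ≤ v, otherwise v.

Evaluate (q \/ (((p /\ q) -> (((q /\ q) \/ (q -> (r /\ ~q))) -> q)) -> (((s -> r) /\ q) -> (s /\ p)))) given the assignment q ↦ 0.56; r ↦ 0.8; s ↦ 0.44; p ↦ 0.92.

0.56

(p /\ q) = min(0.92, 0.56) = 0.56
(q /\ q) = min(0.56, 0.56) = 0.56
~q: Gödel ¬ of 0.56 = 0 (operand ≠ 0)
(r /\ ~q) = min(0.8, 0) = 0
(q -> (r /\ ~q)): 0.56 > 0, so result = 0
((q /\ q) \/ (q -> (r /\ ~q))) = max(0.56, 0) = 0.56
(((q /\ q) \/ (q -> (r /\ ~q))) -> q): 0.56 ≤ 0.56, so result = 1
((p /\ q) -> (((q /\ q) \/ (q -> (r /\ ~q))) -> q)): 0.56 ≤ 1, so result = 1
(s -> r): 0.44 ≤ 0.8, so result = 1
((s -> r) /\ q) = min(1, 0.56) = 0.56
(s /\ p) = min(0.44, 0.92) = 0.44
(((s -> r) /\ q) -> (s /\ p)): 0.56 > 0.44, so result = 0.44
(((p /\ q) -> (((q /\ q) \/ (q -> (r /\ ~q))) -> q)) -> (((s -> r) /\ q) -> (s /\ p))): 1 > 0.44, so result = 0.44
(q \/ (((p /\ q) -> (((q /\ q) \/ (q -> (r /\ ~q))) -> q)) -> (((s -> r) /\ q) -> (s /\ p)))) = max(0.56, 0.44) = 0.56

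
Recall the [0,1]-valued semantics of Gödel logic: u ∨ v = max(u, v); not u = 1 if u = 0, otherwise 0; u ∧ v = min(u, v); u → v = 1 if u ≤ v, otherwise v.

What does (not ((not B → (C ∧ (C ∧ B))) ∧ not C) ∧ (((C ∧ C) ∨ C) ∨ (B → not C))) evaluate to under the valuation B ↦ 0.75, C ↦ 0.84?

not B: Gödel ¬ of 0.75 = 0 (operand ≠ 0)
(C ∧ B) = min(0.84, 0.75) = 0.75
(C ∧ (C ∧ B)) = min(0.84, 0.75) = 0.75
(not B → (C ∧ (C ∧ B))): 0 ≤ 0.75, so result = 1
not C: Gödel ¬ of 0.84 = 0 (operand ≠ 0)
((not B → (C ∧ (C ∧ B))) ∧ not C) = min(1, 0) = 0
not ((not B → (C ∧ (C ∧ B))) ∧ not C): Gödel ¬ of 0 = 1 (operand is 0)
(C ∧ C) = min(0.84, 0.84) = 0.84
((C ∧ C) ∨ C) = max(0.84, 0.84) = 0.84
not C: Gödel ¬ of 0.84 = 0 (operand ≠ 0)
(B → not C): 0.75 > 0, so result = 0
(((C ∧ C) ∨ C) ∨ (B → not C)) = max(0.84, 0) = 0.84
(not ((not B → (C ∧ (C ∧ B))) ∧ not C) ∧ (((C ∧ C) ∨ C) ∨ (B → not C))) = min(1, 0.84) = 0.84

0.84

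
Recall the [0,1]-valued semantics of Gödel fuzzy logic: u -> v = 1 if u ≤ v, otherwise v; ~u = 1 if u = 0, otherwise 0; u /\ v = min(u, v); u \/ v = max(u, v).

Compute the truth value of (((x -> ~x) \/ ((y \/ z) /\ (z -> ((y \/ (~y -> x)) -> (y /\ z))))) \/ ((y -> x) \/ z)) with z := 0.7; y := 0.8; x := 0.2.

~x: Gödel ¬ of 0.2 = 0 (operand ≠ 0)
(x -> ~x): 0.2 > 0, so result = 0
(y \/ z) = max(0.8, 0.7) = 0.8
~y: Gödel ¬ of 0.8 = 0 (operand ≠ 0)
(~y -> x): 0 ≤ 0.2, so result = 1
(y \/ (~y -> x)) = max(0.8, 1) = 1
(y /\ z) = min(0.8, 0.7) = 0.7
((y \/ (~y -> x)) -> (y /\ z)): 1 > 0.7, so result = 0.7
(z -> ((y \/ (~y -> x)) -> (y /\ z))): 0.7 ≤ 0.7, so result = 1
((y \/ z) /\ (z -> ((y \/ (~y -> x)) -> (y /\ z)))) = min(0.8, 1) = 0.8
((x -> ~x) \/ ((y \/ z) /\ (z -> ((y \/ (~y -> x)) -> (y /\ z))))) = max(0, 0.8) = 0.8
(y -> x): 0.8 > 0.2, so result = 0.2
((y -> x) \/ z) = max(0.2, 0.7) = 0.7
(((x -> ~x) \/ ((y \/ z) /\ (z -> ((y \/ (~y -> x)) -> (y /\ z))))) \/ ((y -> x) \/ z)) = max(0.8, 0.7) = 0.8

0.80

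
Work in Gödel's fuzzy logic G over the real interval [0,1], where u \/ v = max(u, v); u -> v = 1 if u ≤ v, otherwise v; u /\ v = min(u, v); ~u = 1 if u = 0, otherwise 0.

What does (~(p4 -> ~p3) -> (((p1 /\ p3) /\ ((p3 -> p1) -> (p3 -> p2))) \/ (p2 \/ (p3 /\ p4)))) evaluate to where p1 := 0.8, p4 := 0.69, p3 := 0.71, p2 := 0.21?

~p3: Gödel ¬ of 0.71 = 0 (operand ≠ 0)
(p4 -> ~p3): 0.69 > 0, so result = 0
~(p4 -> ~p3): Gödel ¬ of 0 = 1 (operand is 0)
(p1 /\ p3) = min(0.8, 0.71) = 0.71
(p3 -> p1): 0.71 ≤ 0.8, so result = 1
(p3 -> p2): 0.71 > 0.21, so result = 0.21
((p3 -> p1) -> (p3 -> p2)): 1 > 0.21, so result = 0.21
((p1 /\ p3) /\ ((p3 -> p1) -> (p3 -> p2))) = min(0.71, 0.21) = 0.21
(p3 /\ p4) = min(0.71, 0.69) = 0.69
(p2 \/ (p3 /\ p4)) = max(0.21, 0.69) = 0.69
(((p1 /\ p3) /\ ((p3 -> p1) -> (p3 -> p2))) \/ (p2 \/ (p3 /\ p4))) = max(0.21, 0.69) = 0.69
(~(p4 -> ~p3) -> (((p1 /\ p3) /\ ((p3 -> p1) -> (p3 -> p2))) \/ (p2 \/ (p3 /\ p4)))): 1 > 0.69, so result = 0.69

0.69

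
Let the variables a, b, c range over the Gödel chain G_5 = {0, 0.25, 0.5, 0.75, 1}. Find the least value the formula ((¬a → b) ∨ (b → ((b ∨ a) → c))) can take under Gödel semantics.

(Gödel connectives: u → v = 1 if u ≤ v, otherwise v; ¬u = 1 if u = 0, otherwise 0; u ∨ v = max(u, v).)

The minimum is attained at a = 0, b = 0.25, c = 0:
  ¬a: Gödel ¬ of 0 = 1 (operand is 0)
  (¬a → b): 1 > 0.25, so result = 0.25
  (b ∨ a) = max(0.25, 0) = 0.25
  ((b ∨ a) → c): 0.25 > 0, so result = 0
  (b → ((b ∨ a) → c)): 0.25 > 0, so result = 0
  ((¬a → b) ∨ (b → ((b ∨ a) → c))) = max(0.25, 0) = 0.25
Checking all 125 assignments confirms none give a value below 0.25.

0.25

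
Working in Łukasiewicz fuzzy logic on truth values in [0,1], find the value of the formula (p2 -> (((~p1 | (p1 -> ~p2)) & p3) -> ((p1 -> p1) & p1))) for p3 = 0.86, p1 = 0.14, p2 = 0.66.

0.62

~p1: Łukasiewicz ¬ gives 1 − 0.14 = 0.86
~p2: Łukasiewicz ¬ gives 1 − 0.66 = 0.34
(p1 -> ~p2): min(1, 1 − 0.14 + 0.34) = 1
(~p1 | (p1 -> ~p2)) = max(0.86, 1) = 1
((~p1 | (p1 -> ~p2)) & p3) = min(1, 0.86) = 0.86
(p1 -> p1): min(1, 1 − 0.14 + 0.14) = 1
((p1 -> p1) & p1) = min(1, 0.14) = 0.14
(((~p1 | (p1 -> ~p2)) & p3) -> ((p1 -> p1) & p1)): min(1, 1 − 0.86 + 0.14) = 0.28
(p2 -> (((~p1 | (p1 -> ~p2)) & p3) -> ((p1 -> p1) & p1))): min(1, 1 − 0.66 + 0.28) = 0.62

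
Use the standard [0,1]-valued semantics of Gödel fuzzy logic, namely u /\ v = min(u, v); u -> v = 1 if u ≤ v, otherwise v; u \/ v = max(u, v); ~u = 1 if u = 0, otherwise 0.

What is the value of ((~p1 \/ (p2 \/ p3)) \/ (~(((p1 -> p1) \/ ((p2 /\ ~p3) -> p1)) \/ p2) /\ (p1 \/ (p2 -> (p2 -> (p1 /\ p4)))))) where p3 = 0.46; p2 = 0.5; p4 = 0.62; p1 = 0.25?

0.50

~p1: Gödel ¬ of 0.25 = 0 (operand ≠ 0)
(p2 \/ p3) = max(0.5, 0.46) = 0.5
(~p1 \/ (p2 \/ p3)) = max(0, 0.5) = 0.5
(p1 -> p1): 0.25 ≤ 0.25, so result = 1
~p3: Gödel ¬ of 0.46 = 0 (operand ≠ 0)
(p2 /\ ~p3) = min(0.5, 0) = 0
((p2 /\ ~p3) -> p1): 0 ≤ 0.25, so result = 1
((p1 -> p1) \/ ((p2 /\ ~p3) -> p1)) = max(1, 1) = 1
(((p1 -> p1) \/ ((p2 /\ ~p3) -> p1)) \/ p2) = max(1, 0.5) = 1
~(((p1 -> p1) \/ ((p2 /\ ~p3) -> p1)) \/ p2): Gödel ¬ of 1 = 0 (operand ≠ 0)
(p1 /\ p4) = min(0.25, 0.62) = 0.25
(p2 -> (p1 /\ p4)): 0.5 > 0.25, so result = 0.25
(p2 -> (p2 -> (p1 /\ p4))): 0.5 > 0.25, so result = 0.25
(p1 \/ (p2 -> (p2 -> (p1 /\ p4)))) = max(0.25, 0.25) = 0.25
(~(((p1 -> p1) \/ ((p2 /\ ~p3) -> p1)) \/ p2) /\ (p1 \/ (p2 -> (p2 -> (p1 /\ p4))))) = min(0, 0.25) = 0
((~p1 \/ (p2 \/ p3)) \/ (~(((p1 -> p1) \/ ((p2 /\ ~p3) -> p1)) \/ p2) /\ (p1 \/ (p2 -> (p2 -> (p1 /\ p4)))))) = max(0.5, 0) = 0.5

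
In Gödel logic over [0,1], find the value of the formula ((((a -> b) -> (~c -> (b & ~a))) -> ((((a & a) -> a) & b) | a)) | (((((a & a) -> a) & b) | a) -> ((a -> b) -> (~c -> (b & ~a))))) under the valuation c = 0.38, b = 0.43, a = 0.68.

(a -> b): 0.68 > 0.43, so result = 0.43
~c: Gödel ¬ of 0.38 = 0 (operand ≠ 0)
~a: Gödel ¬ of 0.68 = 0 (operand ≠ 0)
(b & ~a) = min(0.43, 0) = 0
(~c -> (b & ~a)): 0 ≤ 0, so result = 1
((a -> b) -> (~c -> (b & ~a))): 0.43 ≤ 1, so result = 1
(a & a) = min(0.68, 0.68) = 0.68
((a & a) -> a): 0.68 ≤ 0.68, so result = 1
(((a & a) -> a) & b) = min(1, 0.43) = 0.43
((((a & a) -> a) & b) | a) = max(0.43, 0.68) = 0.68
(((a -> b) -> (~c -> (b & ~a))) -> ((((a & a) -> a) & b) | a)): 1 > 0.68, so result = 0.68
(a & a) = min(0.68, 0.68) = 0.68
((a & a) -> a): 0.68 ≤ 0.68, so result = 1
(((a & a) -> a) & b) = min(1, 0.43) = 0.43
((((a & a) -> a) & b) | a) = max(0.43, 0.68) = 0.68
(a -> b): 0.68 > 0.43, so result = 0.43
~c: Gödel ¬ of 0.38 = 0 (operand ≠ 0)
~a: Gödel ¬ of 0.68 = 0 (operand ≠ 0)
(b & ~a) = min(0.43, 0) = 0
(~c -> (b & ~a)): 0 ≤ 0, so result = 1
((a -> b) -> (~c -> (b & ~a))): 0.43 ≤ 1, so result = 1
(((((a & a) -> a) & b) | a) -> ((a -> b) -> (~c -> (b & ~a)))): 0.68 ≤ 1, so result = 1
((((a -> b) -> (~c -> (b & ~a))) -> ((((a & a) -> a) & b) | a)) | (((((a & a) -> a) & b) | a) -> ((a -> b) -> (~c -> (b & ~a))))) = max(0.68, 1) = 1

1.00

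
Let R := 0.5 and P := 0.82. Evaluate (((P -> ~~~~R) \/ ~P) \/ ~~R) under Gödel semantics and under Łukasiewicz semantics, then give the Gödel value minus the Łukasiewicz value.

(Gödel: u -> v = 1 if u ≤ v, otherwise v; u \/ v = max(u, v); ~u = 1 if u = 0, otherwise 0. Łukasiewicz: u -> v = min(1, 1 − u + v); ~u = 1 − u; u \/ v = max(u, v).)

0.32

Gödel evaluation:
  ~R: Gödel ¬ of 0.5 = 0 (operand ≠ 0)
  ~~R: Gödel ¬ of 0 = 1 (operand is 0)
  ~~~R: Gödel ¬ of 1 = 0 (operand ≠ 0)
  ~~~~R: Gödel ¬ of 0 = 1 (operand is 0)
  (P -> ~~~~R): 0.82 ≤ 1, so result = 1
  ~P: Gödel ¬ of 0.82 = 0 (operand ≠ 0)
  ((P -> ~~~~R) \/ ~P) = max(1, 0) = 1
  ~R: Gödel ¬ of 0.5 = 0 (operand ≠ 0)
  ~~R: Gödel ¬ of 0 = 1 (operand is 0)
  (((P -> ~~~~R) \/ ~P) \/ ~~R) = max(1, 1) = 1
  Gödel value = 1
Łukasiewicz evaluation:
  ~R: Łukasiewicz ¬ gives 1 − 0.5 = 0.5
  ~~R: Łukasiewicz ¬ gives 1 − 0.5 = 0.5
  ~~~R: Łukasiewicz ¬ gives 1 − 0.5 = 0.5
  ~~~~R: Łukasiewicz ¬ gives 1 − 0.5 = 0.5
  (P -> ~~~~R): min(1, 1 − 0.82 + 0.5) = 0.68
  ~P: Łukasiewicz ¬ gives 1 − 0.82 = 0.18
  ((P -> ~~~~R) \/ ~P) = max(0.68, 0.18) = 0.68
  ~R: Łukasiewicz ¬ gives 1 − 0.5 = 0.5
  ~~R: Łukasiewicz ¬ gives 1 − 0.5 = 0.5
  (((P -> ~~~~R) \/ ~P) \/ ~~R) = max(0.68, 0.5) = 0.68
  Łukasiewicz value = 0.68
Difference: 1 − 0.68 = 0.32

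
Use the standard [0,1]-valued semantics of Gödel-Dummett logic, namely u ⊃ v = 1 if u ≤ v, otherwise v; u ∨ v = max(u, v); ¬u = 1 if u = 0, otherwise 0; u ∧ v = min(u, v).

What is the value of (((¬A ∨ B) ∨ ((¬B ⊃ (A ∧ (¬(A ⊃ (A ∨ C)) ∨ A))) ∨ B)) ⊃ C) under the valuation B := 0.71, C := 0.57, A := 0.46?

¬A: Gödel ¬ of 0.46 = 0 (operand ≠ 0)
(¬A ∨ B) = max(0, 0.71) = 0.71
¬B: Gödel ¬ of 0.71 = 0 (operand ≠ 0)
(A ∨ C) = max(0.46, 0.57) = 0.57
(A ⊃ (A ∨ C)): 0.46 ≤ 0.57, so result = 1
¬(A ⊃ (A ∨ C)): Gödel ¬ of 1 = 0 (operand ≠ 0)
(¬(A ⊃ (A ∨ C)) ∨ A) = max(0, 0.46) = 0.46
(A ∧ (¬(A ⊃ (A ∨ C)) ∨ A)) = min(0.46, 0.46) = 0.46
(¬B ⊃ (A ∧ (¬(A ⊃ (A ∨ C)) ∨ A))): 0 ≤ 0.46, so result = 1
((¬B ⊃ (A ∧ (¬(A ⊃ (A ∨ C)) ∨ A))) ∨ B) = max(1, 0.71) = 1
((¬A ∨ B) ∨ ((¬B ⊃ (A ∧ (¬(A ⊃ (A ∨ C)) ∨ A))) ∨ B)) = max(0.71, 1) = 1
(((¬A ∨ B) ∨ ((¬B ⊃ (A ∧ (¬(A ⊃ (A ∨ C)) ∨ A))) ∨ B)) ⊃ C): 1 > 0.57, so result = 0.57

0.57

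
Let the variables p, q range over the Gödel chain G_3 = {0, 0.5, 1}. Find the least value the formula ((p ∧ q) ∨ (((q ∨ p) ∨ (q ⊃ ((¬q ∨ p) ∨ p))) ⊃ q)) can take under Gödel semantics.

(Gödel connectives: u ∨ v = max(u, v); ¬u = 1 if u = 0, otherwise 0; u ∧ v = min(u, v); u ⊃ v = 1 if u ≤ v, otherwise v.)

The minimum is attained at p = 0, q = 0:
  (p ∧ q) = min(0, 0) = 0
  (q ∨ p) = max(0, 0) = 0
  ¬q: Gödel ¬ of 0 = 1 (operand is 0)
  (¬q ∨ p) = max(1, 0) = 1
  ((¬q ∨ p) ∨ p) = max(1, 0) = 1
  (q ⊃ ((¬q ∨ p) ∨ p)): 0 ≤ 1, so result = 1
  ((q ∨ p) ∨ (q ⊃ ((¬q ∨ p) ∨ p))) = max(0, 1) = 1
  (((q ∨ p) ∨ (q ⊃ ((¬q ∨ p) ∨ p))) ⊃ q): 1 > 0, so result = 0
  ((p ∧ q) ∨ (((q ∨ p) ∨ (q ⊃ ((¬q ∨ p) ∨ p))) ⊃ q)) = max(0, 0) = 0
Checking all 9 assignments confirms none give a value below 0.00.

0.00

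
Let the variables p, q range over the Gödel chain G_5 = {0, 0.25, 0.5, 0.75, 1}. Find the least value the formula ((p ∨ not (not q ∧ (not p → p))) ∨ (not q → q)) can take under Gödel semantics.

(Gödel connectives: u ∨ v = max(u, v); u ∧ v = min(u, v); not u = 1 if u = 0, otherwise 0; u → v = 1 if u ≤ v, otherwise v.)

0.25

The minimum is attained at p = 0.25, q = 0:
  not q: Gödel ¬ of 0 = 1 (operand is 0)
  not p: Gödel ¬ of 0.25 = 0 (operand ≠ 0)
  (not p → p): 0 ≤ 0.25, so result = 1
  (not q ∧ (not p → p)) = min(1, 1) = 1
  not (not q ∧ (not p → p)): Gödel ¬ of 1 = 0 (operand ≠ 0)
  (p ∨ not (not q ∧ (not p → p))) = max(0.25, 0) = 0.25
  not q: Gödel ¬ of 0 = 1 (operand is 0)
  (not q → q): 1 > 0, so result = 0
  ((p ∨ not (not q ∧ (not p → p))) ∨ (not q → q)) = max(0.25, 0) = 0.25
Checking all 25 assignments confirms none give a value below 0.25.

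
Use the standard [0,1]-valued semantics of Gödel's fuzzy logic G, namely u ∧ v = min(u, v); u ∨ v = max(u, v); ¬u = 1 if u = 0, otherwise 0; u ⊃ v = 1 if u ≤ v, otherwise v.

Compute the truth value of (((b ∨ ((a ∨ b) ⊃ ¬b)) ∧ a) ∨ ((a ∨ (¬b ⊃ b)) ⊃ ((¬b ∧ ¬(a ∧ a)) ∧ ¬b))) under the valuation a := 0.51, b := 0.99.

(a ∨ b) = max(0.51, 0.99) = 0.99
¬b: Gödel ¬ of 0.99 = 0 (operand ≠ 0)
((a ∨ b) ⊃ ¬b): 0.99 > 0, so result = 0
(b ∨ ((a ∨ b) ⊃ ¬b)) = max(0.99, 0) = 0.99
((b ∨ ((a ∨ b) ⊃ ¬b)) ∧ a) = min(0.99, 0.51) = 0.51
¬b: Gödel ¬ of 0.99 = 0 (operand ≠ 0)
(¬b ⊃ b): 0 ≤ 0.99, so result = 1
(a ∨ (¬b ⊃ b)) = max(0.51, 1) = 1
¬b: Gödel ¬ of 0.99 = 0 (operand ≠ 0)
(a ∧ a) = min(0.51, 0.51) = 0.51
¬(a ∧ a): Gödel ¬ of 0.51 = 0 (operand ≠ 0)
(¬b ∧ ¬(a ∧ a)) = min(0, 0) = 0
¬b: Gödel ¬ of 0.99 = 0 (operand ≠ 0)
((¬b ∧ ¬(a ∧ a)) ∧ ¬b) = min(0, 0) = 0
((a ∨ (¬b ⊃ b)) ⊃ ((¬b ∧ ¬(a ∧ a)) ∧ ¬b)): 1 > 0, so result = 0
(((b ∨ ((a ∨ b) ⊃ ¬b)) ∧ a) ∨ ((a ∨ (¬b ⊃ b)) ⊃ ((¬b ∧ ¬(a ∧ a)) ∧ ¬b))) = max(0.51, 0) = 0.51

0.51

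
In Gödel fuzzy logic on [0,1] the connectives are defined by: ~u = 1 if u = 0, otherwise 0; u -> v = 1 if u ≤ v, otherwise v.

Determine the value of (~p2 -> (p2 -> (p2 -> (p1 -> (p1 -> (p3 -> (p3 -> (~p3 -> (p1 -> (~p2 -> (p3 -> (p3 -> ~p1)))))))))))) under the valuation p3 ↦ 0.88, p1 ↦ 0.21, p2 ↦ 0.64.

1.00

~p2: Gödel ¬ of 0.64 = 0 (operand ≠ 0)
~p3: Gödel ¬ of 0.88 = 0 (operand ≠ 0)
~p2: Gödel ¬ of 0.64 = 0 (operand ≠ 0)
~p1: Gödel ¬ of 0.21 = 0 (operand ≠ 0)
(p3 -> ~p1): 0.88 > 0, so result = 0
(p3 -> (p3 -> ~p1)): 0.88 > 0, so result = 0
(~p2 -> (p3 -> (p3 -> ~p1))): 0 ≤ 0, so result = 1
(p1 -> (~p2 -> (p3 -> (p3 -> ~p1)))): 0.21 ≤ 1, so result = 1
(~p3 -> (p1 -> (~p2 -> (p3 -> (p3 -> ~p1))))): 0 ≤ 1, so result = 1
(p3 -> (~p3 -> (p1 -> (~p2 -> (p3 -> (p3 -> ~p1)))))): 0.88 ≤ 1, so result = 1
(p3 -> (p3 -> (~p3 -> (p1 -> (~p2 -> (p3 -> (p3 -> ~p1))))))): 0.88 ≤ 1, so result = 1
(p1 -> (p3 -> (p3 -> (~p3 -> (p1 -> (~p2 -> (p3 -> (p3 -> ~p1)))))))): 0.21 ≤ 1, so result = 1
(p1 -> (p1 -> (p3 -> (p3 -> (~p3 -> (p1 -> (~p2 -> (p3 -> (p3 -> ~p1))))))))): 0.21 ≤ 1, so result = 1
(p2 -> (p1 -> (p1 -> (p3 -> (p3 -> (~p3 -> (p1 -> (~p2 -> (p3 -> (p3 -> ~p1)))))))))): 0.64 ≤ 1, so result = 1
(p2 -> (p2 -> (p1 -> (p1 -> (p3 -> (p3 -> (~p3 -> (p1 -> (~p2 -> (p3 -> (p3 -> ~p1))))))))))): 0.64 ≤ 1, so result = 1
(~p2 -> (p2 -> (p2 -> (p1 -> (p1 -> (p3 -> (p3 -> (~p3 -> (p1 -> (~p2 -> (p3 -> (p3 -> ~p1)))))))))))): 0 ≤ 1, so result = 1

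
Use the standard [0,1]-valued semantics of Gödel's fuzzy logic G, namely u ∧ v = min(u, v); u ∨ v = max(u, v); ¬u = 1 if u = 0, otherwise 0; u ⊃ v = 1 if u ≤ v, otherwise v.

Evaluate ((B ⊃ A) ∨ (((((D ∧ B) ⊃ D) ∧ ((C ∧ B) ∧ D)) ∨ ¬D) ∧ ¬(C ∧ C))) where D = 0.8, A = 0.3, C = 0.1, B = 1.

0.30

(B ⊃ A): 1 > 0.3, so result = 0.3
(D ∧ B) = min(0.8, 1) = 0.8
((D ∧ B) ⊃ D): 0.8 ≤ 0.8, so result = 1
(C ∧ B) = min(0.1, 1) = 0.1
((C ∧ B) ∧ D) = min(0.1, 0.8) = 0.1
(((D ∧ B) ⊃ D) ∧ ((C ∧ B) ∧ D)) = min(1, 0.1) = 0.1
¬D: Gödel ¬ of 0.8 = 0 (operand ≠ 0)
((((D ∧ B) ⊃ D) ∧ ((C ∧ B) ∧ D)) ∨ ¬D) = max(0.1, 0) = 0.1
(C ∧ C) = min(0.1, 0.1) = 0.1
¬(C ∧ C): Gödel ¬ of 0.1 = 0 (operand ≠ 0)
(((((D ∧ B) ⊃ D) ∧ ((C ∧ B) ∧ D)) ∨ ¬D) ∧ ¬(C ∧ C)) = min(0.1, 0) = 0
((B ⊃ A) ∨ (((((D ∧ B) ⊃ D) ∧ ((C ∧ B) ∧ D)) ∨ ¬D) ∧ ¬(C ∧ C))) = max(0.3, 0) = 0.3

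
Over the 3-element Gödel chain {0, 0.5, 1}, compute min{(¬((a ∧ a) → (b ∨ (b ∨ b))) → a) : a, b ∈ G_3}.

0.50

The minimum is attained at a = 0.5, b = 0:
  (a ∧ a) = min(0.5, 0.5) = 0.5
  (b ∨ b) = max(0, 0) = 0
  (b ∨ (b ∨ b)) = max(0, 0) = 0
  ((a ∧ a) → (b ∨ (b ∨ b))): 0.5 > 0, so result = 0
  ¬((a ∧ a) → (b ∨ (b ∨ b))): Gödel ¬ of 0 = 1 (operand is 0)
  (¬((a ∧ a) → (b ∨ (b ∨ b))) → a): 1 > 0.5, so result = 0.5
Checking all 9 assignments confirms none give a value below 0.50.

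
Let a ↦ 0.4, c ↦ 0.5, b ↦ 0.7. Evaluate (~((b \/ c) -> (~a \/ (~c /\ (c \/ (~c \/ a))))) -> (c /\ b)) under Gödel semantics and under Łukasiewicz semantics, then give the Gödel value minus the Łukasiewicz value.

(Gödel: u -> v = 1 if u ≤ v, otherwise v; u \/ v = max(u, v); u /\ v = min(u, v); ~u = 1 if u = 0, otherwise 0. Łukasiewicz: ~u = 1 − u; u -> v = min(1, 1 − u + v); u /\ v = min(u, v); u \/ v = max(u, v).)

Gödel evaluation:
  (b \/ c) = max(0.7, 0.5) = 0.7
  ~a: Gödel ¬ of 0.4 = 0 (operand ≠ 0)
  ~c: Gödel ¬ of 0.5 = 0 (operand ≠ 0)
  ~c: Gödel ¬ of 0.5 = 0 (operand ≠ 0)
  (~c \/ a) = max(0, 0.4) = 0.4
  (c \/ (~c \/ a)) = max(0.5, 0.4) = 0.5
  (~c /\ (c \/ (~c \/ a))) = min(0, 0.5) = 0
  (~a \/ (~c /\ (c \/ (~c \/ a)))) = max(0, 0) = 0
  ((b \/ c) -> (~a \/ (~c /\ (c \/ (~c \/ a))))): 0.7 > 0, so result = 0
  ~((b \/ c) -> (~a \/ (~c /\ (c \/ (~c \/ a))))): Gödel ¬ of 0 = 1 (operand is 0)
  (c /\ b) = min(0.5, 0.7) = 0.5
  (~((b \/ c) -> (~a \/ (~c /\ (c \/ (~c \/ a))))) -> (c /\ b)): 1 > 0.5, so result = 0.5
  Gödel value = 0.5
Łukasiewicz evaluation:
  (b \/ c) = max(0.7, 0.5) = 0.7
  ~a: Łukasiewicz ¬ gives 1 − 0.4 = 0.6
  ~c: Łukasiewicz ¬ gives 1 − 0.5 = 0.5
  ~c: Łukasiewicz ¬ gives 1 − 0.5 = 0.5
  (~c \/ a) = max(0.5, 0.4) = 0.5
  (c \/ (~c \/ a)) = max(0.5, 0.5) = 0.5
  (~c /\ (c \/ (~c \/ a))) = min(0.5, 0.5) = 0.5
  (~a \/ (~c /\ (c \/ (~c \/ a)))) = max(0.6, 0.5) = 0.6
  ((b \/ c) -> (~a \/ (~c /\ (c \/ (~c \/ a))))): min(1, 1 − 0.7 + 0.6) = 0.9
  ~((b \/ c) -> (~a \/ (~c /\ (c \/ (~c \/ a))))): Łukasiewicz ¬ gives 1 − 0.9 = 0.1
  (c /\ b) = min(0.5, 0.7) = 0.5
  (~((b \/ c) -> (~a \/ (~c /\ (c \/ (~c \/ a))))) -> (c /\ b)): min(1, 1 − 0.1 + 0.5) = 1
  Łukasiewicz value = 1
Difference: 0.5 − 1 = -0.50

-0.50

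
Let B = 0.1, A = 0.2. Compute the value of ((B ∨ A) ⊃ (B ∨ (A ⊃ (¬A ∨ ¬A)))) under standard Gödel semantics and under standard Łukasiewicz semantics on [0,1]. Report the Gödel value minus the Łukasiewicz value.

-0.90

Gödel evaluation:
  (B ∨ A) = max(0.1, 0.2) = 0.2
  ¬A: Gödel ¬ of 0.2 = 0 (operand ≠ 0)
  ¬A: Gödel ¬ of 0.2 = 0 (operand ≠ 0)
  (¬A ∨ ¬A) = max(0, 0) = 0
  (A ⊃ (¬A ∨ ¬A)): 0.2 > 0, so result = 0
  (B ∨ (A ⊃ (¬A ∨ ¬A))) = max(0.1, 0) = 0.1
  ((B ∨ A) ⊃ (B ∨ (A ⊃ (¬A ∨ ¬A)))): 0.2 > 0.1, so result = 0.1
  Gödel value = 0.1
Łukasiewicz evaluation:
  (B ∨ A) = max(0.1, 0.2) = 0.2
  ¬A: Łukasiewicz ¬ gives 1 − 0.2 = 0.8
  ¬A: Łukasiewicz ¬ gives 1 − 0.2 = 0.8
  (¬A ∨ ¬A) = max(0.8, 0.8) = 0.8
  (A ⊃ (¬A ∨ ¬A)): min(1, 1 − 0.2 + 0.8) = 1
  (B ∨ (A ⊃ (¬A ∨ ¬A))) = max(0.1, 1) = 1
  ((B ∨ A) ⊃ (B ∨ (A ⊃ (¬A ∨ ¬A)))): min(1, 1 − 0.2 + 1) = 1
  Łukasiewicz value = 1
Difference: 0.1 − 1 = -0.90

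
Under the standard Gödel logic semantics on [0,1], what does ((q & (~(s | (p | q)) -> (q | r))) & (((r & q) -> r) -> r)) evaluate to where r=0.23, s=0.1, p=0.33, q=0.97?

(p | q) = max(0.33, 0.97) = 0.97
(s | (p | q)) = max(0.1, 0.97) = 0.97
~(s | (p | q)): Gödel ¬ of 0.97 = 0 (operand ≠ 0)
(q | r) = max(0.97, 0.23) = 0.97
(~(s | (p | q)) -> (q | r)): 0 ≤ 0.97, so result = 1
(q & (~(s | (p | q)) -> (q | r))) = min(0.97, 1) = 0.97
(r & q) = min(0.23, 0.97) = 0.23
((r & q) -> r): 0.23 ≤ 0.23, so result = 1
(((r & q) -> r) -> r): 1 > 0.23, so result = 0.23
((q & (~(s | (p | q)) -> (q | r))) & (((r & q) -> r) -> r)) = min(0.97, 0.23) = 0.23

0.23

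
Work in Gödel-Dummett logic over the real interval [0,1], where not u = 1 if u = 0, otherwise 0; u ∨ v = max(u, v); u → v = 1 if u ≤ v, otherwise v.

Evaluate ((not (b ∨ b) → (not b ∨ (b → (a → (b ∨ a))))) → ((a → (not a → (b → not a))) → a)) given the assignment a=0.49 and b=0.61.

(b ∨ b) = max(0.61, 0.61) = 0.61
not (b ∨ b): Gödel ¬ of 0.61 = 0 (operand ≠ 0)
not b: Gödel ¬ of 0.61 = 0 (operand ≠ 0)
(b ∨ a) = max(0.61, 0.49) = 0.61
(a → (b ∨ a)): 0.49 ≤ 0.61, so result = 1
(b → (a → (b ∨ a))): 0.61 ≤ 1, so result = 1
(not b ∨ (b → (a → (b ∨ a)))) = max(0, 1) = 1
(not (b ∨ b) → (not b ∨ (b → (a → (b ∨ a))))): 0 ≤ 1, so result = 1
not a: Gödel ¬ of 0.49 = 0 (operand ≠ 0)
not a: Gödel ¬ of 0.49 = 0 (operand ≠ 0)
(b → not a): 0.61 > 0, so result = 0
(not a → (b → not a)): 0 ≤ 0, so result = 1
(a → (not a → (b → not a))): 0.49 ≤ 1, so result = 1
((a → (not a → (b → not a))) → a): 1 > 0.49, so result = 0.49
((not (b ∨ b) → (not b ∨ (b → (a → (b ∨ a))))) → ((a → (not a → (b → not a))) → a)): 1 > 0.49, so result = 0.49

0.49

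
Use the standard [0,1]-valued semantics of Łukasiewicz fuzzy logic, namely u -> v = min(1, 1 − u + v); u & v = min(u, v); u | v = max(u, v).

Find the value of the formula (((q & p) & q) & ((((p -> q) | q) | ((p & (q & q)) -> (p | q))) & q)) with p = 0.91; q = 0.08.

0.08

(q & p) = min(0.08, 0.91) = 0.08
((q & p) & q) = min(0.08, 0.08) = 0.08
(p -> q): min(1, 1 − 0.91 + 0.08) = 0.17
((p -> q) | q) = max(0.17, 0.08) = 0.17
(q & q) = min(0.08, 0.08) = 0.08
(p & (q & q)) = min(0.91, 0.08) = 0.08
(p | q) = max(0.91, 0.08) = 0.91
((p & (q & q)) -> (p | q)): min(1, 1 − 0.08 + 0.91) = 1
(((p -> q) | q) | ((p & (q & q)) -> (p | q))) = max(0.17, 1) = 1
((((p -> q) | q) | ((p & (q & q)) -> (p | q))) & q) = min(1, 0.08) = 0.08
(((q & p) & q) & ((((p -> q) | q) | ((p & (q & q)) -> (p | q))) & q)) = min(0.08, 0.08) = 0.08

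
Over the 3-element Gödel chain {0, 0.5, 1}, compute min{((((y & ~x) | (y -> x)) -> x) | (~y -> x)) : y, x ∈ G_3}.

0.00

The minimum is attained at y = 0, x = 0:
  ~x: Gödel ¬ of 0 = 1 (operand is 0)
  (y & ~x) = min(0, 1) = 0
  (y -> x): 0 ≤ 0, so result = 1
  ((y & ~x) | (y -> x)) = max(0, 1) = 1
  (((y & ~x) | (y -> x)) -> x): 1 > 0, so result = 0
  ~y: Gödel ¬ of 0 = 1 (operand is 0)
  (~y -> x): 1 > 0, so result = 0
  ((((y & ~x) | (y -> x)) -> x) | (~y -> x)) = max(0, 0) = 0
Checking all 9 assignments confirms none give a value below 0.00.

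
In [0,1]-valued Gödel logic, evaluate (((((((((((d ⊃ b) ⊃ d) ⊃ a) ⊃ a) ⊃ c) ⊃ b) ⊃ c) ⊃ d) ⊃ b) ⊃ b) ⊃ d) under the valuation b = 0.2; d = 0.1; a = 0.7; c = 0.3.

0.10

(d ⊃ b): 0.1 ≤ 0.2, so result = 1
((d ⊃ b) ⊃ d): 1 > 0.1, so result = 0.1
(((d ⊃ b) ⊃ d) ⊃ a): 0.1 ≤ 0.7, so result = 1
((((d ⊃ b) ⊃ d) ⊃ a) ⊃ a): 1 > 0.7, so result = 0.7
(((((d ⊃ b) ⊃ d) ⊃ a) ⊃ a) ⊃ c): 0.7 > 0.3, so result = 0.3
((((((d ⊃ b) ⊃ d) ⊃ a) ⊃ a) ⊃ c) ⊃ b): 0.3 > 0.2, so result = 0.2
(((((((d ⊃ b) ⊃ d) ⊃ a) ⊃ a) ⊃ c) ⊃ b) ⊃ c): 0.2 ≤ 0.3, so result = 1
((((((((d ⊃ b) ⊃ d) ⊃ a) ⊃ a) ⊃ c) ⊃ b) ⊃ c) ⊃ d): 1 > 0.1, so result = 0.1
(((((((((d ⊃ b) ⊃ d) ⊃ a) ⊃ a) ⊃ c) ⊃ b) ⊃ c) ⊃ d) ⊃ b): 0.1 ≤ 0.2, so result = 1
((((((((((d ⊃ b) ⊃ d) ⊃ a) ⊃ a) ⊃ c) ⊃ b) ⊃ c) ⊃ d) ⊃ b) ⊃ b): 1 > 0.2, so result = 0.2
(((((((((((d ⊃ b) ⊃ d) ⊃ a) ⊃ a) ⊃ c) ⊃ b) ⊃ c) ⊃ d) ⊃ b) ⊃ b) ⊃ d): 0.2 > 0.1, so result = 0.1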